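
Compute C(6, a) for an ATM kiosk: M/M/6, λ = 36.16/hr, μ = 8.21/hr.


a = λ/μ = 4.4044; ρ = a/6 = 0.7341
P₀ = 0.010314 (from M/M/c formula)
C(c,a) = [a^c/(c!(1−ρ))]·P₀ = [7299.81053/(720·0.2659)]·0.010314
= 38.12433·0.010314 = 0.393201

Final: 0.393201


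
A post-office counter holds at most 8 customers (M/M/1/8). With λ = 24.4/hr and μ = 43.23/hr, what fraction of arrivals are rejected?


ρ = λ/μ = 24.4/43.23 = 0.5644
P_K = (1−ρ)ρ^K/(1−ρ^(K+1)) = (0.4356·0.010300)/(1 − 0.005814)
= 0.004486/0.994186 = 0.004513

Final: 0.004513


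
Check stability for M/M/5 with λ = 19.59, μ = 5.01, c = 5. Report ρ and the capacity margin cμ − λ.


Total capacity cμ = 5·5.01 = 25.05/hr
ρ = λ/(cμ) = 19.59/25.05 = 0.7820
Stable ⇔ ρ < 1: YES
Spare capacity = cμ − λ = 25.05 − 19.59 = 5.46/hr

Final: ρ = 0.7820; stable; margin = 5.46/hr


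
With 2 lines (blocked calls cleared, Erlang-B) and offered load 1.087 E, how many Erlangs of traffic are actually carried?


B(2,1.087) = 0.220624 (Erlang-B)
Carried load = a(1 − B) = 1.087·(1 − 0.220624) = 1.087·0.779376 = 0.8472 E

Final: 0.8472 Erlangs


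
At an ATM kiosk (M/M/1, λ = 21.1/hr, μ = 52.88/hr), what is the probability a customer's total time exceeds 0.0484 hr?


W ~ Exponential(μ−λ) for M/M/1.
μ − λ = 52.88 − 21.1 = 31.7800
P(W > t) = e^{−(μ−λ)t} = e^{−1.5382} = 0.214778

Final: 0.214778


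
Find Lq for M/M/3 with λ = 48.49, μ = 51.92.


a = λ/μ = 0.9339; ρ = a/3 = 0.3113
P₀ = 0.389530
Lq = P₀·a^c·ρ / (c!·(1−ρ)²) = 0.389530·0.81462·0.3113/(6·0.47429)
= 0.03471

Final: 0.03471


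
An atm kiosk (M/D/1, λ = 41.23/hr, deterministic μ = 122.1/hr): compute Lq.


ρ = 41.23/122.1 = 0.3377
M/D/1: Lq = ρ²/(2(1−ρ)) = 0.1140/(2·0.6623) = 0.08608

Final: 0.08608


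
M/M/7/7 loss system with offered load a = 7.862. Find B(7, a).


B(c,a) = (a^c/c!) / Σ_{k=0}^{c} a^k/k!
a^7/7! = 368.383984
Σ terms (k=0..7): 1.00000 + 7.86200 + 30.90552 + 80.99307 + 159.19188 + 250.31331 + 327.99388 + 368.38398 = 1226.643653
B = 368.383984/1226.643653 = 0.300319

Final: 0.300319


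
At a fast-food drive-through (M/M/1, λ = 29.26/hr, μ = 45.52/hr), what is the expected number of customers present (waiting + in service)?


ρ = λ/μ = 29.26/45.52 = 0.6428
L = ρ/(1−ρ) = 0.6428/(1 − 0.6428) = 0.6428/0.3572 = 1.7995

Final: 1.7995


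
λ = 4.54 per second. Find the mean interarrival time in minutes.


Mean interarrival time = 1/λ = 1/4.54 second = 0.22026 second
In minutes: 0.22026 × 0.0166667 = 0.003671 min

Final: 0.003671 min


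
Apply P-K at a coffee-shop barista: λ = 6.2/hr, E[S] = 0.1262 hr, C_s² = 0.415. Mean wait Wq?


ρ = λ·E[S] = 6.2·0.1262 = 0.7824
E[S²] = E[S]²(1+C_s²) = 0.1262²·(1+0.415) = 0.022536
Wq = λ·E[S²]/(2(1−ρ)) = 6.2·0.022536/(2·0.2176) = 0.32111 hr

Final: 0.32111 hr


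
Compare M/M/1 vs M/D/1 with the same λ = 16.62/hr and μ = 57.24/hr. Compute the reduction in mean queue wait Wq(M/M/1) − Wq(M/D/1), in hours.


ρ = 16.62/57.24 = 0.2904
Wq(M/M/1) = ρ/(μ−λ) = 0.2904/40.62 = 0.007148 hr
Wq(M/D/1) = ρ/(2(μ−λ)) = 0.003574 hr
Savings = 0.007148 − 0.003574 = 0.003574 hr

Final: 0.003574 hr


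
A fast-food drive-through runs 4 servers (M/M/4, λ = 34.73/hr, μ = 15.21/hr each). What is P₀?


a = λ/μ = 34.73/15.21 = 2.2834; ρ = a/c = 0.5708
Σ_{k=0}^{3} a^k/k! (terms k=0..3) = 1.00000 + 2.28337 + 2.60688 + 1.98415 = 7.87440
Tail: a^4/(4!(1−ρ)) = 27.18331/(24·0.4292) = 2.63921
P₀ = 1/(7.87440 + 2.63921) = 1/10.51361 = 0.095115

Final: 0.095115


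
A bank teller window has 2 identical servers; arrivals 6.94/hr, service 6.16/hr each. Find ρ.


ρ = λ/(cμ) = 6.94/(2·6.16) = 6.94/12.32 = 0.5633

Final: 0.5633


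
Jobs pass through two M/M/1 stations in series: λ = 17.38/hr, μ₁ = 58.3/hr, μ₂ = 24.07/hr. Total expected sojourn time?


Each node sees arrival rate λ = 17.38/hr (tandem ⇒ throughput preserved).
W₁ = 1/(μ₁−λ) = 1/(58.3−17.38) = 0.02444 hr
W₂ = 1/(μ₂−λ) = 1/(24.07−17.38) = 0.14948 hr
W_total = W₁ + W₂ = 0.02444 + 0.14948 = 0.17391 hr

Final: 0.17391 hr


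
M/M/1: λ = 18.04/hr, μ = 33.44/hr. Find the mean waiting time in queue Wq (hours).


ρ = 18.04/33.44 = 0.5395
Wq = ρ/(μ−λ) = 0.5395/(33.44 − 18.04) = 0.5395/15.40 = 0.03503 hr

Final: 0.03503 hr


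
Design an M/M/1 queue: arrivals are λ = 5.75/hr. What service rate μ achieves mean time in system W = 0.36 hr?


W = 1/(μ−λ) ⇒ μ − λ = 1/W = 1/0.36 = 2.7778
μ = λ + 1/W = 5.75 + 2.7778 = 8.5278 per hr

Final: 8.5278 /hr


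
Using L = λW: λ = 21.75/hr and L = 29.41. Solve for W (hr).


W = L/λ = 29.41/21.75 = 1.3522 hr

Final: 1.3522 hr


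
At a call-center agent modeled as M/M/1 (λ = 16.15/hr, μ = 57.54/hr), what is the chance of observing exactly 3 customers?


ρ = 16.15/57.54 = 0.2807
P_n = (1−ρ)·ρ^n = (1 − 0.2807)·0.2807^3 = 0.7193·0.022111 = 0.015905

Final: 0.015905


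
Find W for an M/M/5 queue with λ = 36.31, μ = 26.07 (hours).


a = 1.3928; ρ = 0.2786; P₀ = 0.248117
Lq = P₀·a^c·ρ/(c!(1−ρ)²) = 0.005800
Wq = Lq/λ = 0.005800/36.31 = 0.0001597 hr
W = Wq + 1/μ = 0.0001597 + 0.03836 = 0.03852 hr

Final: 0.03852 hr


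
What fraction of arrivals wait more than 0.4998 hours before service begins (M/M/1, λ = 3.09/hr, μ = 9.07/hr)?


ρ = 3.09/9.07 = 0.3407
P(Wq > t) = ρ·e^{−(μ−λ)t} = 0.3407·e^{−2.9888}
= 0.3407·0.050348 = 0.017153

Final: 0.017153


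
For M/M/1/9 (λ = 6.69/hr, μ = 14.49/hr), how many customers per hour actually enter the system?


ρ = 0.4617; P_K = (1−ρ)ρ^9/(1−ρ^10) = 0.0005134
λ_eff = λ(1 − P_K) = 6.69·(1 − 0.0005134) = 6.69·0.999487 = 6.6866 /hr

Final: 6.6866 /hr


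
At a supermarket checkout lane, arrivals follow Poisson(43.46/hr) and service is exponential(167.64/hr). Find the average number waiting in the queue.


ρ = 43.46/167.64 = 0.2592
Lq = ρ²/(1−ρ) = 0.06721/0.7408 = 0.09073

Final: 0.09073


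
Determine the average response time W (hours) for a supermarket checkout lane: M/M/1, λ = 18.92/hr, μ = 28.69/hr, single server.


W = 1/(μ−λ) = 1/(28.69 − 18.92) = 1/9.77 = 0.1024 hr

Final: 0.1024 hr


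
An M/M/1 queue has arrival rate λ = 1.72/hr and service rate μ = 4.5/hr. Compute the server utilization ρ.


ρ = λ/μ = 1.72/4.5 = 0.3822

Final: 0.3822


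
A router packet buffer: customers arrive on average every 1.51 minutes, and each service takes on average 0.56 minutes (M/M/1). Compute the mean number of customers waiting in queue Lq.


λ = 60/1.51 = 39.7351 /hr
μ = 60/0.56 = 107.1429 /hr
ρ = λ/μ = 39.7351/107.1429 = 0.3709
Lq = ρ²/(1−ρ) = 0.1375/0.6291 = 0.2186

Final: 0.2186


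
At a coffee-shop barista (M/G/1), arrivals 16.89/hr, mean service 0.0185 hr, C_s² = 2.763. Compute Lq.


ρ = λ·E[S] = 16.89·0.0185 = 0.3125
Lq = ρ²(1+C_s²)/(2(1−ρ)) = 0.09763·(1+2.763)/(2·0.6875)
= 0.09763·3.7630/1.3751 = 0.26719

Final: 0.26719


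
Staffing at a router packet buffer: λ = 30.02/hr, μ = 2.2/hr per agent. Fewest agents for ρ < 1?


Stability requires cμ > λ ⇔ c > λ/μ.
λ/μ = 30.02/2.2 = 13.6455
Minimum integer c = ⌊13.6455⌋ + 1 = 14
Check: 14·2.2 = 30.80 > 30.02, while 13·2.2 = 28.60 ≤ 30.02

Final: 14 servers


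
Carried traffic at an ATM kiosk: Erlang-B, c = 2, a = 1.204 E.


B(2,1.204) = 0.247475 (Erlang-B)
Carried load = a(1 − B) = 1.204·(1 − 0.247475) = 1.204·0.752525 = 0.9060 E

Final: 0.9060 Erlangs


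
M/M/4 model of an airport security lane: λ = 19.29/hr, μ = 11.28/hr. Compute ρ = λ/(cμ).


ρ = λ/(cμ) = 19.29/(4·11.28) = 19.29/45.12 = 0.4275

Final: 0.4275


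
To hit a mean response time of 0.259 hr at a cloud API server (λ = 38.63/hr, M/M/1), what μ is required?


W = 1/(μ−λ) ⇒ μ − λ = 1/W = 1/0.259 = 3.8610
μ = λ + 1/W = 38.63 + 3.8610 = 42.4910 per hr

Final: 42.4910 /hr


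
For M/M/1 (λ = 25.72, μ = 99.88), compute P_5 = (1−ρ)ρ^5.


ρ = 25.72/99.88 = 0.2575
P_n = (1−ρ)·ρ^n = (1 − 0.2575)·0.2575^5 = 0.7425·0.001132 = 0.0008407

Final: 0.0008407


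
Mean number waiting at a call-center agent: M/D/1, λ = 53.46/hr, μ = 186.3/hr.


ρ = 53.46/186.3 = 0.2870
M/D/1: Lq = ρ²/(2(1−ρ)) = 0.08234/(2·0.7130) = 0.05774

Final: 0.05774


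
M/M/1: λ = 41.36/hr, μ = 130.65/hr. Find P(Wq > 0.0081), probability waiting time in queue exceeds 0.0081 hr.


ρ = 41.36/130.65 = 0.3166
P(Wq > t) = ρ·e^{−(μ−λ)t} = 0.3166·e^{−0.7232}
= 0.3166·0.485173 = 0.153592

Final: 0.153592


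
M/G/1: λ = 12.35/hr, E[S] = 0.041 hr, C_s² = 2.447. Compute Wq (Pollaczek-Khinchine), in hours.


ρ = λ·E[S] = 12.35·0.041 = 0.5063
E[S²] = E[S]²(1+C_s²) = 0.041²·(1+2.447) = 0.005794
Wq = λ·E[S²]/(2(1−ρ)) = 12.35·0.005794/(2·0.4937) = 0.07248 hr

Final: 0.07248 hr


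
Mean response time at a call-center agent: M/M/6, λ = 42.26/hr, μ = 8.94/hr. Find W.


a = 4.7271; ρ = 0.7878; P₀ = 0.006756
Lq = P₀·a^c·ρ/(c!(1−ρ)²) = 1.83247
Wq = Lq/λ = 1.83247/42.26 = 0.04336 hr
W = Wq + 1/μ = 0.04336 + 0.11186 = 0.15522 hr

Final: 0.15522 hr


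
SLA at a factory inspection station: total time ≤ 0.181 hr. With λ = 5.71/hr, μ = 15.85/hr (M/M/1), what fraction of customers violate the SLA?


W ~ Exponential(μ−λ) for M/M/1.
μ − λ = 15.85 − 5.71 = 10.1400
P(W > t) = e^{−(μ−λ)t} = e^{−1.8353} = 0.159559

Final: 0.159559


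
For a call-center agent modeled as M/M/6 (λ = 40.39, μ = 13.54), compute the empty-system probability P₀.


a = λ/μ = 40.39/13.54 = 2.9830; ρ = a/c = 0.4972
Σ_{k=0}^{5} a^k/k! (terms k=0..5) = 1.00000 + 2.98301 + 4.44918 + 4.42399 + 3.29921 + 1.96832 = 18.12371
Tail: a^6/(6!(1−ρ)) = 704.58133/(720·0.5028) = 1.94615
P₀ = 1/(18.12371 + 1.94615) = 1/20.06986 = 0.049826

Final: 0.049826


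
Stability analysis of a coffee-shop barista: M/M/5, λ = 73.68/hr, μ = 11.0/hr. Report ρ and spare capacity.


Total capacity cμ = 5·11.0 = 55.00/hr
ρ = λ/(cμ) = 73.68/55.00 = 1.3396
Stable ⇔ ρ < 1: NO
Spare capacity = cμ − λ = 55.00 − 73.68 = -18.68/hr

Final: ρ = 1.3396; unstable; margin = -18.68/hr


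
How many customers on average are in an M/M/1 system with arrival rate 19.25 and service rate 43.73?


ρ = λ/μ = 19.25/43.73 = 0.4402
L = ρ/(1−ρ) = 0.4402/(1 − 0.4402) = 0.4402/0.5598 = 0.7864

Final: 0.7864


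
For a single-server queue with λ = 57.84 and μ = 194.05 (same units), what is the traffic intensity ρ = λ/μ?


ρ = λ/μ = 57.84/194.05 = 0.2981

Final: 0.2981


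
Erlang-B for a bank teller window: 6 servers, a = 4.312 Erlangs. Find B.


B(c,a) = (a^c/c!) / Σ_{k=0}^{c} a^k/k!
a^6/6! = 8.927709
Σ terms (k=0..6): 1.00000 + 4.31200 + 9.29667 + 13.36242 + 14.40469 + 12.42260 + 8.92771 = 63.726083
B = 8.927709/63.726083 = 0.140095

Final: 0.140095


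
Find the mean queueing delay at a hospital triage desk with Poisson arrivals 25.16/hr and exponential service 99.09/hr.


ρ = 25.16/99.09 = 0.2539
Wq = ρ/(μ−λ) = 0.2539/(99.09 − 25.16) = 0.2539/73.93 = 0.003434 hr

Final: 0.003434 hr


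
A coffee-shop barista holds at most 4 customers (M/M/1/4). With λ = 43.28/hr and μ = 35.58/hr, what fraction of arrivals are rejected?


ρ = λ/μ = 43.28/35.58 = 1.2164
P_K = (1−ρ)ρ^K/(1−ρ^(K+1)) = (-0.2164·2.189401)/(1 − 2.663217)
= -0.473816/-1.663217 = 0.284879

Final: 0.284879


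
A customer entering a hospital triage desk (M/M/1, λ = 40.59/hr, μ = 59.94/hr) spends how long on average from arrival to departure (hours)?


W = 1/(μ−λ) = 1/(59.94 − 40.59) = 1/19.35 = 0.05168 hr

Final: 0.05168 hr


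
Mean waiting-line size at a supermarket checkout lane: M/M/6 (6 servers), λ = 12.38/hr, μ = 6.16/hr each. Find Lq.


a = λ/μ = 2.0097; ρ = a/6 = 0.3350
P₀ = 0.133819
Lq = P₀·a^c·ρ / (c!·(1−ρ)²) = 0.133819·65.89305·0.3350/(720·0.44228)
= 0.009275

Final: 0.009275


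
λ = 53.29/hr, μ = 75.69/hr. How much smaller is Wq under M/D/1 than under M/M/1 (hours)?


ρ = 53.29/75.69 = 0.7041
Wq(M/M/1) = ρ/(μ−λ) = 0.7041/22.40 = 0.03143 hr
Wq(M/D/1) = ρ/(2(μ−λ)) = 0.01572 hr
Savings = 0.03143 − 0.01572 = 0.01572 hr

Final: 0.01572 hr


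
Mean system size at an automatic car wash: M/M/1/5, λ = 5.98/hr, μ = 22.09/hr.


ρ = 5.98/22.09 = 0.2707
L = ρ[1 − (K+1)ρ^K + Kρ^(K+1)] / [(1−ρ)(1−ρ^(K+1))]
Numerator: 0.2707·(1 − 6·0.001454 + 5·0.0003936) = 0.268882
Denominator: (0.7293)·(0.999606) = 0.729002
L = 0.268882/0.729002 = 0.3688

Final: 0.3688


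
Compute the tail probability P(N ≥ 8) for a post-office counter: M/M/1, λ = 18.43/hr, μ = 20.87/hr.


ρ = 18.43/20.87 = 0.8831
P(N ≥ n) = ρ^n = 0.8831^8 = 0.369848

Final: 0.369848


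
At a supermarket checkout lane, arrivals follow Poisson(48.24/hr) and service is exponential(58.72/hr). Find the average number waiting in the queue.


ρ = 48.24/58.72 = 0.8215
Lq = ρ²/(1−ρ) = 0.6749/0.1785 = 3.7815

Final: 3.7815


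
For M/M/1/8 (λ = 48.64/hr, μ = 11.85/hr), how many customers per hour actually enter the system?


ρ = 4.1046; P_K = (1−ρ)ρ^8/(1−ρ^9) = 0.756376
λ_eff = λ(1 − P_K) = 48.64·(1 − 0.756376) = 48.64·0.243624 = 11.8499 /hr

Final: 11.8499 /hr


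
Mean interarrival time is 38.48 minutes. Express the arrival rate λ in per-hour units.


λ = 1/(interarrival time) in consistent units.
1 hour = 60 min, so λ = 60/38.48 = 1.5593 per hour

Final: 1.5593 /hr


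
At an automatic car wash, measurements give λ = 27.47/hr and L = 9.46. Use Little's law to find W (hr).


W = L/λ = 9.46/27.47 = 0.3444 hr

Final: 0.3444 hr


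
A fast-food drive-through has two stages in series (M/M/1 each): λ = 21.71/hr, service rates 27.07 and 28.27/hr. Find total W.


Each node sees arrival rate λ = 21.71/hr (tandem ⇒ throughput preserved).
W₁ = 1/(μ₁−λ) = 1/(27.07−21.71) = 0.18657 hr
W₂ = 1/(μ₂−λ) = 1/(28.27−21.71) = 0.15244 hr
W_total = W₁ + W₂ = 0.18657 + 0.15244 = 0.33901 hr

Final: 0.33901 hr


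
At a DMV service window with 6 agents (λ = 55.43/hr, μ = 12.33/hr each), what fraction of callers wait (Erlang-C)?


a = λ/μ = 4.4955; ρ = a/6 = 0.7493
P₀ = 0.009192 (from M/M/c formula)
C(c,a) = [a^c/(c!(1−ρ))]·P₀ = [8254.50076/(720·0.2507)]·0.009192
= 45.72237·0.009192 = 0.420301

Final: 0.420301


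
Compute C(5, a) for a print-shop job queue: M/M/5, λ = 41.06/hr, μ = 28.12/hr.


a = λ/μ = 1.4602; ρ = a/5 = 0.2920
P₀ = 0.231877 (from M/M/c formula)
C(c,a) = [a^c/(c!(1−ρ))]·P₀ = [6.63771/(120·0.7080)]·0.231877
= 0.07813·0.231877 = 0.018117

Final: 0.018117


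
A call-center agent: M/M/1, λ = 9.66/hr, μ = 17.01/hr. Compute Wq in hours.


ρ = 9.66/17.01 = 0.5679
Wq = ρ/(μ−λ) = 0.5679/(17.01 − 9.66) = 0.5679/7.35 = 0.07727 hr

Final: 0.07727 hr


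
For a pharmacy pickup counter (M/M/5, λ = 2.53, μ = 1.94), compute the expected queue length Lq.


a = λ/μ = 1.3041; ρ = a/5 = 0.2608
P₀ = 0.271208
Lq = P₀·a^c·ρ / (c!·(1−ρ)²) = 0.271208·3.77219·0.2608/(120·0.54638)
= 0.004070

Final: 0.004070


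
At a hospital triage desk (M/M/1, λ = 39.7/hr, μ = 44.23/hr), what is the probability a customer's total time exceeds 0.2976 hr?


W ~ Exponential(μ−λ) for M/M/1.
μ − λ = 44.23 − 39.7 = 4.5300
P(W > t) = e^{−(μ−λ)t} = e^{−1.3481} = 0.259726

Final: 0.259726


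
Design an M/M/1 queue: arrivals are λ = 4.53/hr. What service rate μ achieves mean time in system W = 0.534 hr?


W = 1/(μ−λ) ⇒ μ − λ = 1/W = 1/0.534 = 1.8727
μ = λ + 1/W = 4.53 + 1.8727 = 6.4027 per hr

Final: 6.4027 /hr


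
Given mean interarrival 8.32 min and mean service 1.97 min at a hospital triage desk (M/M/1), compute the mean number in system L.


λ = 60/8.32 = 7.2115 /hr
μ = 60/1.97 = 30.4569 /hr
ρ = λ/μ = 7.2115/30.4569 = 0.2368
L = ρ/(1−ρ) = 0.2368/0.7632 = 0.3102

Final: 0.3102


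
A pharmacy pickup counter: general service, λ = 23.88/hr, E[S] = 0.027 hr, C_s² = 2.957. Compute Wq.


ρ = λ·E[S] = 23.88·0.027 = 0.6448
E[S²] = E[S]²(1+C_s²) = 0.027²·(1+2.957) = 0.002885
Wq = λ·E[S²]/(2(1−ρ)) = 23.88·0.002885/(2·0.3552) = 0.09696 hr

Final: 0.09696 hr


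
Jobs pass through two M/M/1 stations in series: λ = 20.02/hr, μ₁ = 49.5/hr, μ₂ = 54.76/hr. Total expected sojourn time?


Each node sees arrival rate λ = 20.02/hr (tandem ⇒ throughput preserved).
W₁ = 1/(μ₁−λ) = 1/(49.5−20.02) = 0.03392 hr
W₂ = 1/(μ₂−λ) = 1/(54.76−20.02) = 0.02879 hr
W_total = W₁ + W₂ = 0.03392 + 0.02879 = 0.06271 hr

Final: 0.06271 hr


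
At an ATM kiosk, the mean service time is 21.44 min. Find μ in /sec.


μ = 1/(service time) in consistent units.
1 second = 0.0166667 min, so μ = 0.0166667/21.44 = 0.0007774 per second

Final: 0.0007774 /sec


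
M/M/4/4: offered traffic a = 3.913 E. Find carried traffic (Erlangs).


B(4,3.913) = 0.302215 (Erlang-B)
Carried load = a(1 − B) = 3.913·(1 − 0.302215) = 3.913·0.697785 = 2.7304 E

Final: 2.7304 Erlangs


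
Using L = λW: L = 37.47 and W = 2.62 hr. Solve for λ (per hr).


λ = L/W = 37.47/2.62 = 14.3015 /hr

Final: 14.3015 /hr


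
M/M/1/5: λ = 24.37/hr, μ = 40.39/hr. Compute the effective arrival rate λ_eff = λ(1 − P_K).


ρ = 0.6034; P_K = (1−ρ)ρ^5/(1−ρ^6) = 0.033325
λ_eff = λ(1 − P_K) = 24.37·(1 − 0.033325) = 24.37·0.966675 = 23.5579 /hr

Final: 23.5579 /hr


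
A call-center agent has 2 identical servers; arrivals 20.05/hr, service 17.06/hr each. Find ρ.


ρ = λ/(cμ) = 20.05/(2·17.06) = 20.05/34.12 = 0.5876

Final: 0.5876


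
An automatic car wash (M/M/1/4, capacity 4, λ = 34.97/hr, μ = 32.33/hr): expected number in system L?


ρ = 34.97/32.33 = 1.0817
L = ρ[1 − (K+1)ρ^K + Kρ^(K+1)] / [(1−ρ)(1−ρ^(K+1))]
Numerator: 1.0817·(1 − 5·1.368862 + 4·1.480641) = 0.084641
Denominator: (-0.08166)·(-0.480641) = 0.039248
L = 0.084641/0.039248 = 2.1566

Final: 2.1566


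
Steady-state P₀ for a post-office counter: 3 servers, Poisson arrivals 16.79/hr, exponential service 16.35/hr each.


a = λ/μ = 16.79/16.35 = 1.0269; ρ = a/c = 0.3423
Σ_{k=0}^{2} a^k/k! (terms k=0..2) = 1.00000 + 1.02691 + 0.52727 = 2.55418
Tail: a^3/(3!(1−ρ)) = 1.08293/(6·0.6577) = 0.27442
P₀ = 1/(2.55418 + 0.27442) = 1/2.82861 = 0.353531

Final: 0.353531


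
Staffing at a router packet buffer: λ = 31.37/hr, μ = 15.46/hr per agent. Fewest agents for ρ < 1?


Stability requires cμ > λ ⇔ c > λ/μ.
λ/μ = 31.37/15.46 = 2.0291
Minimum integer c = ⌊2.0291⌋ + 1 = 3
Check: 3·15.46 = 46.38 > 31.37, while 2·15.46 = 30.92 ≤ 31.37

Final: 3 servers


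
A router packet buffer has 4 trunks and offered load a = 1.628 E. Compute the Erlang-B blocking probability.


B(c,a) = (a^c/c!) / Σ_{k=0}^{c} a^k/k!
a^4/4! = 0.292689
Σ terms (k=0..4): 1.00000 + 1.62800 + 1.32519 + 0.71914 + 0.29269 = 4.965018
B = 0.292689/4.965018 = 0.058950

Final: 0.058950


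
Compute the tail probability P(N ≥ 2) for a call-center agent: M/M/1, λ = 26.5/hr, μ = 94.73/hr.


ρ = 26.5/94.73 = 0.2797
P(N ≥ n) = ρ^n = 0.2797^2 = 0.078256

Final: 0.078256


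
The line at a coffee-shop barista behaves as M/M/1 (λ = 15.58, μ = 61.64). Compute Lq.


ρ = 15.58/61.64 = 0.2528
Lq = ρ²/(1−ρ) = 0.06389/0.7472 = 0.08550

Final: 0.08550


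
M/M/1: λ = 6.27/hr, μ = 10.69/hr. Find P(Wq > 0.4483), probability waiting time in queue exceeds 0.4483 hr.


ρ = 6.27/10.69 = 0.5865
P(Wq > t) = ρ·e^{−(μ−λ)t} = 0.5865·e^{−1.9815}
= 0.5865·0.137864 = 0.080861

Final: 0.080861


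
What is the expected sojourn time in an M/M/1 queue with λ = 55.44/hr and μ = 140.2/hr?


W = 1/(μ−λ) = 1/(140.2 − 55.44) = 1/84.76 = 0.01180 hr

Final: 0.01180 hr


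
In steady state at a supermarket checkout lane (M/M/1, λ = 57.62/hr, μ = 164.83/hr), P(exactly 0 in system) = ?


ρ = 57.62/164.83 = 0.3496
P_n = (1−ρ)·ρ^n = (1 − 0.3496)·0.3496^0 = 0.6504·1.000000 = 0.650428

Final: 0.650428


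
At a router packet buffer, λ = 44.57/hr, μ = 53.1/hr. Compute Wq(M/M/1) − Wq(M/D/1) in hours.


ρ = 44.57/53.1 = 0.8394
Wq(M/M/1) = ρ/(μ−λ) = 0.8394/8.53 = 0.09840 hr
Wq(M/D/1) = ρ/(2(μ−λ)) = 0.04920 hr
Savings = 0.09840 − 0.04920 = 0.04920 hr

Final: 0.04920 hr


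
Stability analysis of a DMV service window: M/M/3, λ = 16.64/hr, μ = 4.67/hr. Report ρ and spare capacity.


Total capacity cμ = 3·4.67 = 14.01/hr
ρ = λ/(cμ) = 16.64/14.01 = 1.1877
Stable ⇔ ρ < 1: NO
Spare capacity = cμ − λ = 14.01 − 16.64 = -2.63/hr

Final: ρ = 1.1877; unstable; margin = -2.63/hr


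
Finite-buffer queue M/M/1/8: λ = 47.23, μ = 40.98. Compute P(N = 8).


ρ = λ/μ = 47.23/40.98 = 1.1525
P_K = (1−ρ)ρ^K/(1−ρ^(K+1)) = (-0.1525·3.112920)/(1 − 3.587682)
= -0.474762/-2.587682 = 0.183470

Final: 0.183470


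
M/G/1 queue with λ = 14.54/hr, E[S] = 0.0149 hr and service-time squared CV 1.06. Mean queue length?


ρ = λ·E[S] = 14.54·0.0149 = 0.2166
Lq = ρ²(1+C_s²)/(2(1−ρ)) = 0.04694·(1+1.06)/(2·0.7834)
= 0.04694·2.0600/1.5667 = 0.06171

Final: 0.06171


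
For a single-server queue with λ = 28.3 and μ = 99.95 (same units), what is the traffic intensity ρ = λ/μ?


ρ = λ/μ = 28.3/99.95 = 0.2831

Final: 0.2831


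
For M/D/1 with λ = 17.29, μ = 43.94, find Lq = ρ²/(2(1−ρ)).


ρ = 17.29/43.94 = 0.3935
M/D/1: Lq = ρ²/(2(1−ρ)) = 0.1548/(2·0.6065) = 0.12764

Final: 0.12764


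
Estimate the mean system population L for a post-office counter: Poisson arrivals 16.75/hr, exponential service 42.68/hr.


ρ = λ/μ = 16.75/42.68 = 0.3925
L = ρ/(1−ρ) = 0.3925/(1 − 0.3925) = 0.3925/0.6075 = 0.6460

Final: 0.6460


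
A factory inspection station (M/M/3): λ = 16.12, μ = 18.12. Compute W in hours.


a = 0.8896; ρ = 0.2965; P₀ = 0.407805
Lq = P₀·a^c·ρ/(c!(1−ρ)²) = 0.02868
Wq = Lq/λ = 0.02868/16.12 = 0.001779 hr
W = Wq + 1/μ = 0.001779 + 0.05519 = 0.05697 hr

Final: 0.05697 hr


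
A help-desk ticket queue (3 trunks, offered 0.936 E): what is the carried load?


B(3,0.936) = 0.054435 (Erlang-B)
Carried load = a(1 − B) = 0.936·(1 − 0.054435) = 0.936·0.945565 = 0.8850 E

Final: 0.8850 Erlangs


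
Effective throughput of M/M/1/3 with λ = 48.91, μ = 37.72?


ρ = 1.2967; P_K = (1−ρ)ρ^3/(1−ρ^4) = 0.354023
λ_eff = λ(1 − P_K) = 48.91·(1 − 0.354023) = 48.91·0.645977 = 31.5947 /hr

Final: 31.5947 /hr


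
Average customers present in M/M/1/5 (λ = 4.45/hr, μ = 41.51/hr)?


ρ = 4.45/41.51 = 0.1072
L = ρ[1 − (K+1)ρ^K + Kρ^(K+1)] / [(1−ρ)(1−ρ^(K+1))]
Numerator: 0.1072·(1 − 6·0.00001416 + 5·0.000001518) = 0.107195
Denominator: (0.8928)·(0.999998) = 0.892796
L = 0.107195/0.892796 = 0.1201

Final: 0.1201


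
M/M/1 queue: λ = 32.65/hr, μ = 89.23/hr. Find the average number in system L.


ρ = λ/μ = 32.65/89.23 = 0.3659
L = ρ/(1−ρ) = 0.3659/(1 − 0.3659) = 0.3659/0.6341 = 0.5771

Final: 0.5771


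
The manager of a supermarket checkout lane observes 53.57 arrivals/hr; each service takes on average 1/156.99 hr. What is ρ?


ρ = λ/μ = 53.57/156.99 = 0.3412

Final: 0.3412


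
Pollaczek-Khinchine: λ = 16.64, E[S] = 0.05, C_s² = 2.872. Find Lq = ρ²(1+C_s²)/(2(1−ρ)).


ρ = λ·E[S] = 16.64·0.05 = 0.8320
Lq = ρ²(1+C_s²)/(2(1−ρ)) = 0.6922·(1+2.872)/(2·0.1680)
= 0.6922·3.8720/0.3360 = 7.97706

Final: 7.97706


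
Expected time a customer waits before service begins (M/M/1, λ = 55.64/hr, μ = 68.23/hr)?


ρ = 55.64/68.23 = 0.8155
Wq = ρ/(μ−λ) = 0.8155/(68.23 − 55.64) = 0.8155/12.59 = 0.06477 hr

Final: 0.06477 hr


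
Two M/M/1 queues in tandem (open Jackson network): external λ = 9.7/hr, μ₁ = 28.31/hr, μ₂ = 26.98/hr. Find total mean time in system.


Each node sees arrival rate λ = 9.7/hr (tandem ⇒ throughput preserved).
W₁ = 1/(μ₁−λ) = 1/(28.31−9.7) = 0.05373 hr
W₂ = 1/(μ₂−λ) = 1/(26.98−9.7) = 0.05787 hr
W_total = W₁ + W₂ = 0.05373 + 0.05787 = 0.11160 hr

Final: 0.11160 hr


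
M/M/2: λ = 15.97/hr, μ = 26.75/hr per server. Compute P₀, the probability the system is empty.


a = λ/μ = 15.97/26.75 = 0.5970; ρ = a/c = 0.2985
Σ_{k=0}^{1} a^k/k! (terms k=0..1) = 1.00000 + 0.59701 = 1.59701
Tail: a^2/(2!(1−ρ)) = 0.35642/(2·0.7015) = 0.25404
P₀ = 1/(1.59701 + 0.25404) = 1/1.85105 = 0.540233

Final: 0.540233


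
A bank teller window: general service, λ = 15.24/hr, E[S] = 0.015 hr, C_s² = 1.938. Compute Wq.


ρ = λ·E[S] = 15.24·0.015 = 0.2286
E[S²] = E[S]²(1+C_s²) = 0.015²·(1+1.938) = 0.0006610
Wq = λ·E[S²]/(2(1−ρ)) = 15.24·0.0006610/(2·0.7714) = 0.006530 hr

Final: 0.006530 hr


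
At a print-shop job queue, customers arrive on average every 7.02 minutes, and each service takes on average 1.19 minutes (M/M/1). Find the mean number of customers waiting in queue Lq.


λ = 60/7.02 = 8.5470 /hr
μ = 60/1.19 = 50.4202 /hr
ρ = λ/μ = 8.5470/50.4202 = 0.1695
Lq = ρ²/(1−ρ) = 0.02874/0.8305 = 0.03460

Final: 0.03460


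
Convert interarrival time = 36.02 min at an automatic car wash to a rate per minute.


λ = 1/(interarrival time) in consistent units.
1 minute = 1 min, so λ = 1/36.02 = 0.02776 per minute

Final: 0.02776 /min


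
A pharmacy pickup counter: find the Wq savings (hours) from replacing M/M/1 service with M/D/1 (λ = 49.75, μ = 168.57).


ρ = 49.75/168.57 = 0.2951
Wq(M/M/1) = ρ/(μ−λ) = 0.2951/118.82 = 0.002484 hr
Wq(M/D/1) = ρ/(2(μ−λ)) = 0.001242 hr
Savings = 0.002484 − 0.001242 = 0.001242 hr

Final: 0.001242 hr


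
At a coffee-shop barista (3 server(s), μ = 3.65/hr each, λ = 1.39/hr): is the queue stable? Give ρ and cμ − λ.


Total capacity cμ = 3·3.65 = 10.95/hr
ρ = λ/(cμ) = 1.39/10.95 = 0.1269
Stable ⇔ ρ < 1: YES
Spare capacity = cμ − λ = 10.95 − 1.39 = 9.56/hr

Final: ρ = 0.1269; stable; margin = 9.56/hr


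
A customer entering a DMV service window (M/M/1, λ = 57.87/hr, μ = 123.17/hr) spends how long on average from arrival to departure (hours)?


W = 1/(μ−λ) = 1/(123.17 − 57.87) = 1/65.30 = 0.01531 hr

Final: 0.01531 hr


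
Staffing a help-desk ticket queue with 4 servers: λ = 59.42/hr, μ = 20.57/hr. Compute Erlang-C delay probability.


a = λ/μ = 2.8887; ρ = a/4 = 0.7222
P₀ = 0.044404 (from M/M/c formula)
C(c,a) = [a^c/(c!(1−ρ))]·P₀ = [69.62952/(24·0.2778)]·0.044404
= 10.44240·0.044404 = 0.463681

Final: 0.463681


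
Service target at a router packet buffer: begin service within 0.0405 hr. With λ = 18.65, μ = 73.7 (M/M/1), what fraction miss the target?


ρ = 18.65/73.7 = 0.2531
P(Wq > t) = ρ·e^{−(μ−λ)t} = 0.2531·e^{−2.2295}
= 0.2531·0.107580 = 0.027223

Final: 0.027223


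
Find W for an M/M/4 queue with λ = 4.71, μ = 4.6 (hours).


a = 1.0239; ρ = 0.2560; P₀ = 0.358606
Lq = P₀·a^c·ρ/(c!(1−ρ)²) = 0.007594
Wq = Lq/λ = 0.007594/4.71 = 0.001612 hr
W = Wq + 1/μ = 0.001612 + 0.21739 = 0.21900 hr

Final: 0.21900 hr


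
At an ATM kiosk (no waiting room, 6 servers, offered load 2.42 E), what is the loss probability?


B(c,a) = (a^c/c!) / Σ_{k=0}^{c} a^k/k!
a^6/6! = 0.278971
Σ terms (k=0..6): 1.00000 + 2.42000 + 2.92820 + 2.36208 + 1.42906 + 0.69166 + 0.27897 = 11.109977
B = 0.278971/11.109977 = 0.025110

Final: 0.025110


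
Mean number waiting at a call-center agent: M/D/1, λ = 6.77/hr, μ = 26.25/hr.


ρ = 6.77/26.25 = 0.2579
M/D/1: Lq = ρ²/(2(1−ρ)) = 0.06651/(2·0.7421) = 0.04482

Final: 0.04482


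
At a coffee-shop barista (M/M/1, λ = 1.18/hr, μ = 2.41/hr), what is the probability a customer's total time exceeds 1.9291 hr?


W ~ Exponential(μ−λ) for M/M/1.
μ − λ = 2.41 − 1.18 = 1.2300
P(W > t) = e^{−(μ−λ)t} = e^{−2.3728} = 0.093220

Final: 0.093220


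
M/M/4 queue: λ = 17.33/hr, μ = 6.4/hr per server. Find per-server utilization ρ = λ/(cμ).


ρ = λ/(cμ) = 17.33/(4·6.4) = 17.33/25.60 = 0.6770

Final: 0.6770


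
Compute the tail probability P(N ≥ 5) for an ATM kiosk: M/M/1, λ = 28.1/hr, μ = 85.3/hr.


ρ = 28.1/85.3 = 0.3294
P(N ≥ n) = ρ^n = 0.3294^5 = 0.003880

Final: 0.003880


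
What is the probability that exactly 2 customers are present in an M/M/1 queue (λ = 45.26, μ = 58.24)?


ρ = 45.26/58.24 = 0.7771
P_n = (1−ρ)·ρ^n = (1 − 0.7771)·0.7771^2 = 0.2229·0.603930 = 0.134598

Final: 0.134598


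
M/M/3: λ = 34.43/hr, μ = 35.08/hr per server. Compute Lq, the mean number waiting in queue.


a = λ/μ = 0.9815; ρ = a/3 = 0.3272
P₀ = 0.370741
Lq = P₀·a^c·ρ / (c!·(1−ρ)²) = 0.370741·0.94544·0.3272/(6·0.45272)
= 0.04222

Final: 0.04222


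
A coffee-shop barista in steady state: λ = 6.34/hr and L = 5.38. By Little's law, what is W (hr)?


W = L/λ = 5.38/6.34 = 0.8486 hr

Final: 0.8486 hr


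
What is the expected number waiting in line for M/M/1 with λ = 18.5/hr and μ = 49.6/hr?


ρ = 18.5/49.6 = 0.3730
Lq = ρ²/(1−ρ) = 0.1391/0.6270 = 0.2219

Final: 0.2219


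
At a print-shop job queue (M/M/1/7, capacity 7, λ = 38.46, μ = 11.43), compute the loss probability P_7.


ρ = λ/μ = 38.46/11.43 = 3.3648
P_K = (1−ρ)ρ^K/(1−ρ^(K+1)) = (-2.3648·4883.614185)/(1 − 16432.528571)
= -11548.914386/-16431.528571 = 0.702851

Final: 0.702851


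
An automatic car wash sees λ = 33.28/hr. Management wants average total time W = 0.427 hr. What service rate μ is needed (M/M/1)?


W = 1/(μ−λ) ⇒ μ − λ = 1/W = 1/0.427 = 2.3419
μ = λ + 1/W = 33.28 + 2.3419 = 35.6219 per hr

Final: 35.6219 /hr


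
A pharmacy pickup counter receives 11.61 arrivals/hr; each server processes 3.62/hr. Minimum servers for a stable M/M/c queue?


Stability requires cμ > λ ⇔ c > λ/μ.
λ/μ = 11.61/3.62 = 3.2072
Minimum integer c = ⌊3.2072⌋ + 1 = 4
Check: 4·3.62 = 14.48 > 11.61, while 3·3.62 = 10.86 ≤ 11.61

Final: 4 servers


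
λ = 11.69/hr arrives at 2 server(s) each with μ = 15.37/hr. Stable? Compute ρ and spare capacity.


Total capacity cμ = 2·15.37 = 30.74/hr
ρ = λ/(cμ) = 11.69/30.74 = 0.3803
Stable ⇔ ρ < 1: YES
Spare capacity = cμ − λ = 30.74 − 11.69 = 19.05/hr

Final: ρ = 0.3803; stable; margin = 19.05/hr


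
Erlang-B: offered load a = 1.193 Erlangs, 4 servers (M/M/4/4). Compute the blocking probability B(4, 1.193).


B(c,a) = (a^c/c!) / Σ_{k=0}^{c} a^k/k!
a^4/4! = 0.084402
Σ terms (k=0..4): 1.00000 + 1.19300 + 0.71162 + 0.28299 + 0.08440 = 3.272015
B = 0.084402/3.272015 = 0.025795

Final: 0.025795


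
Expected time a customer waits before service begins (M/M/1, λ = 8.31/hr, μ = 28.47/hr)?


ρ = 8.31/28.47 = 0.2919
Wq = ρ/(μ−λ) = 0.2919/(28.47 − 8.31) = 0.2919/20.16 = 0.01448 hr

Final: 0.01448 hr


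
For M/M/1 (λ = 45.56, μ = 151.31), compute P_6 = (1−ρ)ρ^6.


ρ = 45.56/151.31 = 0.3011
P_n = (1−ρ)·ρ^n = (1 − 0.3011)·0.3011^6 = 0.6989·0.0007452 = 0.0005208

Final: 0.0005208


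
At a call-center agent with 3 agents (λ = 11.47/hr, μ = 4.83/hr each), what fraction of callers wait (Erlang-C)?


a = λ/μ = 2.3747; ρ = a/3 = 0.7916
P₀ = 0.059159 (from M/M/c formula)
C(c,a) = [a^c/(c!(1−ρ))]·P₀ = [13.39211/(6·0.2084)]·0.059159
= 10.70925·0.059159 = 0.633545

Final: 0.633545


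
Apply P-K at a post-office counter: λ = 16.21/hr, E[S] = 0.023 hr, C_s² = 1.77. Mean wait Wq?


ρ = λ·E[S] = 16.21·0.023 = 0.3728
E[S²] = E[S]²(1+C_s²) = 0.023²·(1+1.77) = 0.001465
Wq = λ·E[S²]/(2(1−ρ)) = 16.21·0.001465/(2·0.6272) = 0.01894 hr

Final: 0.01894 hr


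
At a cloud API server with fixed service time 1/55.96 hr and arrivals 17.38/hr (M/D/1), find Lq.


ρ = 17.38/55.96 = 0.3106
M/D/1: Lq = ρ²/(2(1−ρ)) = 0.09646/(2·0.6894) = 0.06996

Final: 0.06996


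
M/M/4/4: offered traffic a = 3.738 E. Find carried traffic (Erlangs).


B(4,3.738) = 0.284791 (Erlang-B)
Carried load = a(1 − B) = 3.738·(1 − 0.284791) = 3.738·0.715209 = 2.6735 E

Final: 2.6735 Erlangs


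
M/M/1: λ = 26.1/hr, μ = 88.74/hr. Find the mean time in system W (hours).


W = 1/(μ−λ) = 1/(88.74 − 26.1) = 1/62.64 = 0.01596 hr

Final: 0.01596 hr


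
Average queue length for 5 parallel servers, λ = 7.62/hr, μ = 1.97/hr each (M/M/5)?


a = λ/μ = 3.8680; ρ = a/5 = 0.7736
P₀ = 0.015825
Lq = P₀·a^c·ρ / (c!·(1−ρ)²) = 0.015825·865.85212·0.7736/(120·0.05126)
= 1.72338

Final: 1.72338


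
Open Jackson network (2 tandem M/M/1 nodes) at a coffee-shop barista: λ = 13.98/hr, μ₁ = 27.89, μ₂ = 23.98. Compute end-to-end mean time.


Each node sees arrival rate λ = 13.98/hr (tandem ⇒ throughput preserved).
W₁ = 1/(μ₁−λ) = 1/(27.89−13.98) = 0.07189 hr
W₂ = 1/(μ₂−λ) = 1/(23.98−13.98) = 0.10000 hr
W_total = W₁ + W₂ = 0.07189 + 0.10000 = 0.17189 hr

Final: 0.17189 hr


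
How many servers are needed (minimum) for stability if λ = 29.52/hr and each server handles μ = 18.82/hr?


Stability requires cμ > λ ⇔ c > λ/μ.
λ/μ = 29.52/18.82 = 1.5685
Minimum integer c = ⌊1.5685⌋ + 1 = 2
Check: 2·18.82 = 37.64 > 29.52, while 1·18.82 = 18.82 ≤ 29.52

Final: 2 servers


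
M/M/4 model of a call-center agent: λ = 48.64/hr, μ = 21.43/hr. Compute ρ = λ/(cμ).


ρ = λ/(cμ) = 48.64/(4·21.43) = 48.64/85.72 = 0.5674

Final: 0.5674


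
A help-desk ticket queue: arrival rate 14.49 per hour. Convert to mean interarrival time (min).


Mean interarrival time = 1/λ = 1/14.49 hour = 0.06901 hour
In minutes: 0.06901 × 60 = 4.1408 min

Final: 4.1408 min


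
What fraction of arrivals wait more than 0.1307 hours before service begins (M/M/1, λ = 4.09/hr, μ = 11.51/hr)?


ρ = 4.09/11.51 = 0.3553
P(Wq > t) = ρ·e^{−(μ−λ)t} = 0.3553·e^{−0.9698}
= 0.3553·0.379161 = 0.134732

Final: 0.134732


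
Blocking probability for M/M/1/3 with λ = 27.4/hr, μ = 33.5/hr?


ρ = λ/μ = 27.4/33.5 = 0.8179
P_K = (1−ρ)ρ^K/(1−ρ^(K+1)) = (0.1821·0.547164)/(1 − 0.447531)
= 0.099633/0.552469 = 0.180341

Final: 0.180341


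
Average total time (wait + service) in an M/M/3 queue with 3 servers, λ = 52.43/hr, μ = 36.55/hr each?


a = 1.4345; ρ = 0.4782; P₀ = 0.226960
Lq = P₀·a^c·ρ/(c!(1−ρ)²) = 0.19605
Wq = Lq/λ = 0.19605/52.43 = 0.003739 hr
W = Wq + 1/μ = 0.003739 + 0.02736 = 0.03110 hr

Final: 0.03110 hr


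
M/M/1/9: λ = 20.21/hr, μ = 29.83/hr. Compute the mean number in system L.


ρ = 20.21/29.83 = 0.6775
L = ρ[1 − (K+1)ρ^K + Kρ^(K+1)] / [(1−ρ)(1−ρ^(K+1))]
Numerator: 0.6775·(1 − 10·0.030076 + 9·0.020377) = 0.597987
Denominator: (0.3225)·(0.979623) = 0.315923
L = 0.597987/0.315923 = 1.8928

Final: 1.8928


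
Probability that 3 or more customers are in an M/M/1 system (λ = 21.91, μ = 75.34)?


ρ = 21.91/75.34 = 0.2908
P(N ≥ n) = ρ^n = 0.2908^3 = 0.024595

Final: 0.024595


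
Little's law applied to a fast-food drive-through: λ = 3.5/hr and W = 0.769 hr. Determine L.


L = λW = 3.5·0.769 = 2.6915

Final: 2.6915


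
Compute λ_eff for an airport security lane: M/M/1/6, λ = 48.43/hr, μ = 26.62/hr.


ρ = 1.8193; P_K = (1−ρ)ρ^6/(1−ρ^7) = 0.457272
λ_eff = λ(1 − P_K) = 48.43·(1 − 0.457272) = 48.43·0.542728 = 26.2843 /hr

Final: 26.2843 /hr


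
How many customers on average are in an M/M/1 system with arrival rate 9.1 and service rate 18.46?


ρ = λ/μ = 9.1/18.46 = 0.4930
L = ρ/(1−ρ) = 0.4930/(1 − 0.4930) = 0.4930/0.5070 = 0.9722

Final: 0.9722


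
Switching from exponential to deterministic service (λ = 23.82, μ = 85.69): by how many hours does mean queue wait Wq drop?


ρ = 23.82/85.69 = 0.2780
Wq(M/M/1) = ρ/(μ−λ) = 0.2780/61.87 = 0.004493 hr
Wq(M/D/1) = ρ/(2(μ−λ)) = 0.002246 hr
Savings = 0.004493 − 0.002246 = 0.002246 hr

Final: 0.002246 hr


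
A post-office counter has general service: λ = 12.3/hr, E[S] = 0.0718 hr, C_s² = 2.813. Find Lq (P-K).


ρ = λ·E[S] = 12.3·0.0718 = 0.8831
Lq = ρ²(1+C_s²)/(2(1−ρ)) = 0.7799·(1+2.813)/(2·0.1169)
= 0.7799·3.8130/0.2337 = 12.72419

Final: 12.72419


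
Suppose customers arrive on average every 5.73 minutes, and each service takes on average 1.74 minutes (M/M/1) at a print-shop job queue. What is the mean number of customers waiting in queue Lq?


λ = 60/5.73 = 10.4712 /hr
μ = 60/1.74 = 34.4828 /hr
ρ = λ/μ = 10.4712/34.4828 = 0.3037
Lq = ρ²/(1−ρ) = 0.09221/0.6963 = 0.1324

Final: 0.1324


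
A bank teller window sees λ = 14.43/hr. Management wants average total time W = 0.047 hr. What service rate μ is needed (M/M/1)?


W = 1/(μ−λ) ⇒ μ − λ = 1/W = 1/0.047 = 21.2766
μ = λ + 1/W = 14.43 + 21.2766 = 35.7066 per hr

Final: 35.7066 /hr


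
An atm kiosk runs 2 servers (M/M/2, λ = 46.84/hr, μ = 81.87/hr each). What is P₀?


a = λ/μ = 46.84/81.87 = 0.5721; ρ = a/c = 0.2861
Σ_{k=0}^{1} a^k/k! (terms k=0..1) = 1.00000 + 0.57213 = 1.57213
Tail: a^2/(2!(1−ρ)) = 0.32733/(2·0.7139) = 0.22924
P₀ = 1/(1.57213 + 0.22924) = 1/1.80137 = 0.555133

Final: 0.555133


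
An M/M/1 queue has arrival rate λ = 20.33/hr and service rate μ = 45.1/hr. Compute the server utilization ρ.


ρ = λ/μ = 20.33/45.1 = 0.4508

Final: 0.4508


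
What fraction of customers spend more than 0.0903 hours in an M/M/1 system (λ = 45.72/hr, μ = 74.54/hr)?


W ~ Exponential(μ−λ) for M/M/1.
μ − λ = 74.54 − 45.72 = 28.8200
P(W > t) = e^{−(μ−λ)t} = e^{−2.6024} = 0.074092

Final: 0.074092


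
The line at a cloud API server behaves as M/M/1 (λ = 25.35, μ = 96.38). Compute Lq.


ρ = 25.35/96.38 = 0.2630
Lq = ρ²/(1−ρ) = 0.06918/0.7370 = 0.09387

Final: 0.09387


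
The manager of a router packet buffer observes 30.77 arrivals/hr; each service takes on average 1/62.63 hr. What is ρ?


ρ = λ/μ = 30.77/62.63 = 0.4913

Final: 0.4913


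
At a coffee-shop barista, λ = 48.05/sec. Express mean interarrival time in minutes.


Mean interarrival time = 1/λ = 1/48.05 second = 0.02081 second
In minutes: 0.02081 × 0.0166667 = 0.0003469 min

Final: 0.0003469 min


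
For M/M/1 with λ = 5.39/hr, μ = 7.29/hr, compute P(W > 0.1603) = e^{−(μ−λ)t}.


W ~ Exponential(μ−λ) for M/M/1.
μ − λ = 7.29 − 5.39 = 1.9000
P(W > t) = e^{−(μ−λ)t} = e^{−0.3046} = 0.737440

Final: 0.737440


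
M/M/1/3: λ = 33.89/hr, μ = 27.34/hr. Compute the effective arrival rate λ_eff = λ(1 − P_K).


ρ = 1.2396; P_K = (1−ρ)ρ^3/(1−ρ^4) = 0.335282
λ_eff = λ(1 − P_K) = 33.89·(1 − 0.335282) = 33.89·0.664718 = 22.5273 /hr

Final: 22.5273 /hr


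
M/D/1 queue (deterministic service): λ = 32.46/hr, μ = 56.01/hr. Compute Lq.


ρ = 32.46/56.01 = 0.5795
M/D/1: Lq = ρ²/(2(1−ρ)) = 0.3359/(2·0.4205) = 0.39940

Final: 0.39940


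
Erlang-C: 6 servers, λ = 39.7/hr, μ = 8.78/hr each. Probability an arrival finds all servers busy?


a = λ/μ = 4.5216; ρ = a/6 = 0.7536
P₀ = 0.008889 (from M/M/c formula)
C(c,a) = [a^c/(c!(1−ρ))]·P₀ = [8546.25693/(720·0.2464)]·0.008889
= 48.17420·0.008889 = 0.428239

Final: 0.428239


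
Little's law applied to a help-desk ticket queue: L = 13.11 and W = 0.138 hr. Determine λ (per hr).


λ = L/W = 13.11/0.138 = 95.0000 /hr

Final: 95.0000 /hr


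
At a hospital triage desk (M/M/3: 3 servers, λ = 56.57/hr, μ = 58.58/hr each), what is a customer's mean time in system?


a = 0.9657; ρ = 0.3219; P₀ = 0.376888
Lq = P₀·a^c·ρ/(c!(1−ρ)²) = 0.03960
Wq = Lq/λ = 0.03960/56.57 = 0.0007000 hr
W = Wq + 1/μ = 0.0007000 + 0.01707 = 0.01777 hr

Final: 0.01777 hr
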